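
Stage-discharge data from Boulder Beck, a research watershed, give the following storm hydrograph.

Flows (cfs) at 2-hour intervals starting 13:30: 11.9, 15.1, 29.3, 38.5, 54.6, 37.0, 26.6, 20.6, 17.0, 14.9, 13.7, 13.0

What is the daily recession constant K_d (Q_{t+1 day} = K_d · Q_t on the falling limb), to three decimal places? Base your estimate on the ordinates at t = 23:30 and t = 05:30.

Between t = 23:30 and t = 05:30 the flow falls from 37.0 to 17.0 cfs over 3×2 h = 6 h.
Per-interval ratio K = (17.0/37.0)^(1/3) = 0.7716; K_d = K^(24/2) = 0.045.

K_d ≈ 0.045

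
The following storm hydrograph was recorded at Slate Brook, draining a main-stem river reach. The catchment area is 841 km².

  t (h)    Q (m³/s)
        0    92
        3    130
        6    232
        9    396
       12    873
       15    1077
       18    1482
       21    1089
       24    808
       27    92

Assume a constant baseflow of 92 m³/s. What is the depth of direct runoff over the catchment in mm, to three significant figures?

Direct runoff: 0.0, 38.0, 140.0, 304.0, 781.0, 985.0, 1390.0, 997.0, 716.0, 0.0 m³/s; ΣQ_DR = 5351 m³/s.
V = ΣQ_DR · Δt = 5351 × 10800 s = 5.779 × 10^7 m³.
Over A = 841 km², depth = V / A = 68.7 mm.

d ≈ 68.7 mm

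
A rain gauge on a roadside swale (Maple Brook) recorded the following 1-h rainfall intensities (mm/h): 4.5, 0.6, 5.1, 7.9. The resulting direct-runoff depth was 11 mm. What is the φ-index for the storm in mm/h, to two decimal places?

φ ≈ 2.17 mm/h

Only the 3 blocks with intensity above φ contribute runoff: 4.5, 5.1, 7.9 mm/h.
Σ(I−φ)·Δt = d  ⇒  (4.5+5.1+7.9 − 3φ)·1 = 11
φ = (17.50 − 11/1) / 3 = 2.17 mm/h.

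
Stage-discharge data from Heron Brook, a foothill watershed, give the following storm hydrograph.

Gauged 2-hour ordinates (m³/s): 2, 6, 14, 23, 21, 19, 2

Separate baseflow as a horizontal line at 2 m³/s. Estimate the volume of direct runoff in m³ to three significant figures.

V ≈ 5.26 × 10^5 m³

Direct-runoff ordinates (Q − Q_b): 0.0, 4.0, 12.0, 21.0, 19.0, 17.0, 0.0 m³/s.
ΣQ_DR = 73.00 m³/s.
With Δt = 2 h = 7200 s, V = ΣQ_DR · Δt = 73.00 × 7200 = 5.26 × 10^5 m³.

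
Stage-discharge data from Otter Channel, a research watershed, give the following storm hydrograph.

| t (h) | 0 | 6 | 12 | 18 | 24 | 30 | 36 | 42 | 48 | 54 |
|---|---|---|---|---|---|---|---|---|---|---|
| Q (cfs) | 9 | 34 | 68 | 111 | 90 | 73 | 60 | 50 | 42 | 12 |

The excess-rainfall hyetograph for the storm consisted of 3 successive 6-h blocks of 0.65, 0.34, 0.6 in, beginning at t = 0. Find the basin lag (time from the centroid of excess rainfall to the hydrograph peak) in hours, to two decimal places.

t_L ≈ 9.19 h

Centroid of excess rainfall: t_c = Σ P_i·t̄_i / ΣP_i = 8.8113 h (block centres at 3, 9, 15 h).
Hydrograph peak occurs at t = 18 h, so basin lag t_L = 18 − 8.8113 = 9.19 h.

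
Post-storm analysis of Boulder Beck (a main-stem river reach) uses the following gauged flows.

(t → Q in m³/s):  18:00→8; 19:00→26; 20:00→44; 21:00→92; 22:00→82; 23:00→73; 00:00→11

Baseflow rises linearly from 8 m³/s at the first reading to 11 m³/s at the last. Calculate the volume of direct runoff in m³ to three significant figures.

V ≈ 9.70 × 10^5 m³

Direct-runoff ordinates (Q − Q_b): 0.00, 17.50, 35.00, 82.50, 72.00, 62.50, 0.00 m³/s.
ΣQ_DR = 269.5 m³/s.
With Δt = 1 h = 3600 s, V = ΣQ_DR · Δt = 269.5 × 3600 = 9.70 × 10^5 m³.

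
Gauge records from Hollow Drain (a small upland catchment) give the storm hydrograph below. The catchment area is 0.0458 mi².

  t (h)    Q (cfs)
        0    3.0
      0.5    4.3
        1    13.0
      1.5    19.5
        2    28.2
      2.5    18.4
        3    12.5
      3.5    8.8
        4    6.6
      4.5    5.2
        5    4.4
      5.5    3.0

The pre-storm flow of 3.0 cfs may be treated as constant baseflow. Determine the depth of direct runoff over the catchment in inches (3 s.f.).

Direct runoff: 0.0, 1.3, 10.0, 16.5, 25.2, 15.4, 9.5, 5.8, 3.6, 2.2, 1.4, 0.0 cfs; ΣQ_DR = 90.90 cfs.
V = ΣQ_DR · Δt = 90.90 × 1800 s = 1.636 × 10^5 ft³.
Over A = 0.0458 mi², depth = V / A = 1.54 in.

d ≈ 1.54 in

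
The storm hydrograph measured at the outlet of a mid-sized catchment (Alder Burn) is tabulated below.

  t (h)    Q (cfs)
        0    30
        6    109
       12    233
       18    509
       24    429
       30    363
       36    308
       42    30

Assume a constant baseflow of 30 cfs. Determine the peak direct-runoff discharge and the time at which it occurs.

Subtracting baseflow gives direct-runoff ordinates: 0.0, 79.0, 203.0, 479.0, 399.0, 333.0, 278.0, 0.0 cfs.
The maximum is 479.0 cfs, occurring at the reading for t = 18 h.

Q_p = 479.0 cfs at t = 18 h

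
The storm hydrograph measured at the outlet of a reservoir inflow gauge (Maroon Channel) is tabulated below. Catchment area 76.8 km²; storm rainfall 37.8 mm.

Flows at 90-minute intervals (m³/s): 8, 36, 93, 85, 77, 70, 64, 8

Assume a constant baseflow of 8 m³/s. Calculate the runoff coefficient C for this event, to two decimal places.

ΣQ_DR = 377.0 m³/s; V = ΣQ_DR·Δt = 2.036 × 10^6 m³.
Runoff depth d = V / A = 26.51 mm.
C = d / P = 26.51 / 37.8 = 0.70.

C ≈ 0.70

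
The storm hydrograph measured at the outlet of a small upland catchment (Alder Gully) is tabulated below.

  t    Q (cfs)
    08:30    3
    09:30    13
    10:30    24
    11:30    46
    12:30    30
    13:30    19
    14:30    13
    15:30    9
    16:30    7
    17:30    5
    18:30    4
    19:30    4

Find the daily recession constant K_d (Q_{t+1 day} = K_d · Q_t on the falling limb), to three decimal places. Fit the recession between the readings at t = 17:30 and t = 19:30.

Between t = 17:30 and t = 19:30 the flow falls from 5 to 4 cfs over 2×1 h = 2 h.
Per-interval ratio K = (4/5)^(1/2) = 0.8944; K_d = K^(24/1) = 0.069.

K_d ≈ 0.069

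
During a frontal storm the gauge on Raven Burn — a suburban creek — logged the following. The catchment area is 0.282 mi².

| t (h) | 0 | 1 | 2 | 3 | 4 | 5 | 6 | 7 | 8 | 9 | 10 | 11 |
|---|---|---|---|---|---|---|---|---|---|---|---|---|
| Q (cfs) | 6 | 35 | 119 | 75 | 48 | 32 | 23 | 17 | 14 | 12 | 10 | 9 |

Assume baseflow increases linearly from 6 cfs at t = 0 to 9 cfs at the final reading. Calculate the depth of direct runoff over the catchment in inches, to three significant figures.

Direct runoff: 0.00, 28.73, 112.45, 68.18, 40.91, 24.64, 15.36, 9.09, 5.82, 3.55, 1.27, 0.00 cfs; ΣQ_DR = 310.0 cfs.
V = ΣQ_DR · Δt = 310.0 × 3600 s = 1.116 × 10^6 ft³.
Over A = 0.282 mi², depth = V / A = 1.70 in.

d ≈ 1.70 in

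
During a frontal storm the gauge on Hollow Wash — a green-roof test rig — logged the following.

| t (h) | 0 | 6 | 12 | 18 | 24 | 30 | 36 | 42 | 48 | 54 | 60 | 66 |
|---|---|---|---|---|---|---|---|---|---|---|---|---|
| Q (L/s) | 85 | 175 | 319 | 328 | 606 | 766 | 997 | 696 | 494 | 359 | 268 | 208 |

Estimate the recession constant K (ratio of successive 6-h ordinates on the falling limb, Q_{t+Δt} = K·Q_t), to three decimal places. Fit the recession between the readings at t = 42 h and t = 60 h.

K ≈ 0.728

Using the recession-limb readings at t = 42 h and t = 60 h: Q falls from 696 to 268 L/s over 3 intervals.
K = (Q₂/Q₁)^(1/3) = (268/696)^(1/3) = 0.728.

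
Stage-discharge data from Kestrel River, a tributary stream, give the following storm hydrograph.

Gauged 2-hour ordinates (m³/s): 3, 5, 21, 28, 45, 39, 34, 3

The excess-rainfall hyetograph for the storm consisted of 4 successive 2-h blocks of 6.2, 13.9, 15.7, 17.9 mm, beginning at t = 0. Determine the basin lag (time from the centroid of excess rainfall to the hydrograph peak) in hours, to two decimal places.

Centroid of excess rainfall: t_c = Σ P_i·t̄_i / ΣP_i = 4.6872 h (block centres at 1, 3, 5, 7 h).
Hydrograph peak occurs at t = 8 h, so basin lag t_L = 8 − 4.6872 = 3.31 h.

t_L ≈ 3.31 h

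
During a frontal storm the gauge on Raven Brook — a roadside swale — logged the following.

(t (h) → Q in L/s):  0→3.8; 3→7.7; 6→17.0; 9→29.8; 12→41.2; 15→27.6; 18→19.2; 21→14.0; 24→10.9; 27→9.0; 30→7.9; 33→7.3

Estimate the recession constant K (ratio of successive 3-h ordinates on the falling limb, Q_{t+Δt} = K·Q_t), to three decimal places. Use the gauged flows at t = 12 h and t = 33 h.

Using the recession-limb readings at t = 12 h and t = 33 h: Q falls from 41.2 to 7.3 L/s over 7 intervals.
K = (Q₂/Q₁)^(1/7) = (7.3/41.2)^(1/7) = 0.781.

K ≈ 0.781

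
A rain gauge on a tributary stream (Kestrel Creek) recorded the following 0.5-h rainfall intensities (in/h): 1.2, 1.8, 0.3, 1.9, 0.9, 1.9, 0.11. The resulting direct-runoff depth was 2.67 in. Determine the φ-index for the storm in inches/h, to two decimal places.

Only the 5 blocks with intensity above φ contribute runoff: 1.2, 1.8, 1.9, 0.9, 1.9 in/h.
Σ(I−φ)·Δt = d  ⇒  (1.2+1.8+1.9+0.9+1.9 − 5φ)·0.5 = 2.67
φ = (7.700 − 2.67/0.5) / 5 = 0.47 in/h.

φ ≈ 0.47 in/h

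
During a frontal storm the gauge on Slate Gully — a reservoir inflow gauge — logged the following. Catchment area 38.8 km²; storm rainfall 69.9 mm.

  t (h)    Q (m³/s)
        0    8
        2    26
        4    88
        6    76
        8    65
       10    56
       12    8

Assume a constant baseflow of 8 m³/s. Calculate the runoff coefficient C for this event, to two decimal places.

C ≈ 0.72

ΣQ_DR = 271.0 m³/s; V = ΣQ_DR·Δt = 1.951 × 10^6 m³.
Runoff depth d = V / A = 50.29 mm.
C = d / P = 50.29 / 69.9 = 0.72.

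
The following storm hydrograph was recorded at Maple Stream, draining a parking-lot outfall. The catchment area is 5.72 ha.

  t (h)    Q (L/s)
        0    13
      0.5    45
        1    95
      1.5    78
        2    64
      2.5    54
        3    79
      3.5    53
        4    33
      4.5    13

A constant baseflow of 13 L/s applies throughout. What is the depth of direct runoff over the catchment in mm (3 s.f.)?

Direct runoff: 0.0, 32.0, 82.0, 65.0, 51.0, 41.0, 66.0, 40.0, 20.0, 0.0 L/s; ΣQ_DR = 397.0 L/s.
V = ΣQ_DR · Δt = 397.0 × 1800 s = 7.146 × 10^5 L.
Over A = 5.72 ha, depth = V / A = 12.5 mm.

d ≈ 12.5 mm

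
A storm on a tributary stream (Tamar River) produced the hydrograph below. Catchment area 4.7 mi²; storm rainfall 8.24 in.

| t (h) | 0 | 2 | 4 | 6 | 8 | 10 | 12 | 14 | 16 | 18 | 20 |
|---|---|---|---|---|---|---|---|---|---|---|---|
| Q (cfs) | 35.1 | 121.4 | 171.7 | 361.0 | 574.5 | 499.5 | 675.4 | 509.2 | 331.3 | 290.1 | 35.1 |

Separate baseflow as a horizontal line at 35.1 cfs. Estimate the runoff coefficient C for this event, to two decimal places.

ΣQ_DR = 3218 cfs; V = ΣQ_DR·Δt = 2.317 × 10^7 ft³.
Runoff depth d = V / A = 2.122 in.
C = d / P = 2.122 / 8.24 = 0.26.

C ≈ 0.26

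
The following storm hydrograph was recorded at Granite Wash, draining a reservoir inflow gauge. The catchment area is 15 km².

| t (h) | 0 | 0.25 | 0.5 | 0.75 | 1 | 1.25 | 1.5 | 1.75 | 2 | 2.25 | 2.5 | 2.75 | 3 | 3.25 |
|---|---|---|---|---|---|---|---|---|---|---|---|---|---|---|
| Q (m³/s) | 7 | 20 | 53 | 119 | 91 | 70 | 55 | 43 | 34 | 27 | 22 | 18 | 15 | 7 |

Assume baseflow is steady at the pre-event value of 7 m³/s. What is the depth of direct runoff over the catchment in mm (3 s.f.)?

Direct runoff: 0.0, 13.0, 46.0, 112.0, 84.0, 63.0, 48.0, 36.0, 27.0, 20.0, 15.0, 11.0, 8.0, 0.0 m³/s; ΣQ_DR = 483.0 m³/s.
V = ΣQ_DR · Δt = 483.0 × 900 s = 4.347 × 10^5 m³.
Over A = 15 km², depth = V / A = 29.0 mm.

d ≈ 29.0 mm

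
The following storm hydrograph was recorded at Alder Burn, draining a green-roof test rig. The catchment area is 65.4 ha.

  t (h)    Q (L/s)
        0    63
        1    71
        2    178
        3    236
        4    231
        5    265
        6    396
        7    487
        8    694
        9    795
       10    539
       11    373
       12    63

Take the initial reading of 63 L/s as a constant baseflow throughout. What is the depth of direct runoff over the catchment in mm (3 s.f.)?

Direct runoff: 0.0, 8.0, 115.0, 173.0, 168.0, 202.0, 333.0, 424.0, 631.0, 732.0, 476.0, 310.0, 0.0 L/s; ΣQ_DR = 3572 L/s.
V = ΣQ_DR · Δt = 3572 × 3600 s = 1.286 × 10^7 L.
Over A = 65.4 ha, depth = V / A = 19.7 mm.

d ≈ 19.7 mm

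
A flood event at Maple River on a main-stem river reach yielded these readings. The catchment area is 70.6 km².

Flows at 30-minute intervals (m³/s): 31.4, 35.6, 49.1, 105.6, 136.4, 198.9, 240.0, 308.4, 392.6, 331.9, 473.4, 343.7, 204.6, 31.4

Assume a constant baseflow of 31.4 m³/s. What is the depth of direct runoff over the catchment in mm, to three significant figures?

Direct runoff: 0.0, 4.2, 17.7, 74.2, 105.0, 167.5, 208.6, 277.0, 361.2, 300.5, 442.0, 312.3, 173.2, 0.0 m³/s; ΣQ_DR = 2443 m³/s.
V = ΣQ_DR · Δt = 2443 × 1800 s = 4.398 × 10^6 m³.
Over A = 70.6 km², depth = V / A = 62.3 mm.

d ≈ 62.3 mm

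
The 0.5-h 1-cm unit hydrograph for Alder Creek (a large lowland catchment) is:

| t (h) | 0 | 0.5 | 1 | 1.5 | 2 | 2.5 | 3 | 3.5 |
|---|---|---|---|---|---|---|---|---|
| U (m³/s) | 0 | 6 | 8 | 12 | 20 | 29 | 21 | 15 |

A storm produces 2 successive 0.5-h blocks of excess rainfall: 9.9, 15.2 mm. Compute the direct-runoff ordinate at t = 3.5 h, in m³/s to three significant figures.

By discrete convolution, Q_j = Σ (P_i / 10 mm) · U_{j−i}.
At t = 3.5 h (j=7): Q = (9.9/10)·15 + (15.2/10)·21 = 46.8 m³/s.

Q ≈ 46.8 m³/s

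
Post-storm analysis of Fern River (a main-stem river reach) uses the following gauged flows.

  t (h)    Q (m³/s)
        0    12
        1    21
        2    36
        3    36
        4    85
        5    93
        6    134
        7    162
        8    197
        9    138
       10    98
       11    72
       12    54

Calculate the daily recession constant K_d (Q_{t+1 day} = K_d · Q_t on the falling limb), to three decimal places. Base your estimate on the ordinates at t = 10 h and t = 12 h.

Between t = 10 h and t = 12 h the flow falls from 98 to 54 m³/s over 2×1 h = 2 h.
Per-interval ratio K = (54/98)^(1/2) = 0.7423; K_d = K^(24/1) = 0.001.

K_d ≈ 0.001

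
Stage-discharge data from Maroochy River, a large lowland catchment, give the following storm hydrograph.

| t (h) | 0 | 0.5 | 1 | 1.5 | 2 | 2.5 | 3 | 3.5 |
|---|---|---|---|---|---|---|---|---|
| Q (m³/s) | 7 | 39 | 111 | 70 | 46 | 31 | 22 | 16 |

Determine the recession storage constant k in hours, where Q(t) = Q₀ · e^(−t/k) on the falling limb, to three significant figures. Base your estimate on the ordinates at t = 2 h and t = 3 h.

On the falling limb, Q drops from 46 to 22 m³/s between t = 2 h and t = 3 h (Δt = 1 h).
k = −Δt / ln(Q₂/Q₁) = −1 / ln(22/46) = 1.36 h.

k ≈ 1.36 h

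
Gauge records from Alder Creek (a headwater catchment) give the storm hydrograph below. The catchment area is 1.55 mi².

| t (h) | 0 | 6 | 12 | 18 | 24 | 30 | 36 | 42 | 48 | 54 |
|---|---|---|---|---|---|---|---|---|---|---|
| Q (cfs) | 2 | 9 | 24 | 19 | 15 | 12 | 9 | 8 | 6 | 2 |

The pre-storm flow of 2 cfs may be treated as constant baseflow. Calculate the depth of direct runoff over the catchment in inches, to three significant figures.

d ≈ 0.516 in

Direct runoff: 0.0, 7.0, 22.0, 17.0, 13.0, 10.0, 7.0, 6.0, 4.0, 0.0 cfs; ΣQ_DR = 86.00 cfs.
V = ΣQ_DR · Δt = 86.00 × 21600 s = 1.858 × 10^6 ft³.
Over A = 1.55 mi², depth = V / A = 0.516 in.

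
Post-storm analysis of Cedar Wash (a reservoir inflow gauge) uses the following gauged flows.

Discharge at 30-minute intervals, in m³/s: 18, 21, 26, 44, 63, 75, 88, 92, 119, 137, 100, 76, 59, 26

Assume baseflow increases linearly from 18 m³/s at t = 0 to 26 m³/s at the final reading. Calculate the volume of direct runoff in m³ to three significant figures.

Direct-runoff ordinates (Q − Q_b): 0.00, 2.38, 6.77, 24.15, 42.54, 53.92, 66.31, 69.69, 96.08, 113.46, 75.85, 51.23, 33.62, 0.00 m³/s.
ΣQ_DR = 636.0 m³/s.
With Δt = 0.5 h = 1800 s, V = ΣQ_DR · Δt = 636.0 × 1800 = 1.14 × 10^6 m³.

V ≈ 1.14 × 10^6 m³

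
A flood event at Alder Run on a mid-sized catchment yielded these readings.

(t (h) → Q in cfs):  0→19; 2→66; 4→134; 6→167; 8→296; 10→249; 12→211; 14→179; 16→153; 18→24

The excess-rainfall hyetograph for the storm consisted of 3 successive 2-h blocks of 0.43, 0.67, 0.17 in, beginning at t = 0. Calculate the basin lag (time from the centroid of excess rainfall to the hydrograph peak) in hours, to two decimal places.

Centroid of excess rainfall: t_c = Σ P_i·t̄_i / ΣP_i = 2.5906 h (block centres at 1, 3, 5 h).
Hydrograph peak occurs at t = 8 h, so basin lag t_L = 8 − 2.5906 = 5.41 h.

t_L ≈ 5.41 h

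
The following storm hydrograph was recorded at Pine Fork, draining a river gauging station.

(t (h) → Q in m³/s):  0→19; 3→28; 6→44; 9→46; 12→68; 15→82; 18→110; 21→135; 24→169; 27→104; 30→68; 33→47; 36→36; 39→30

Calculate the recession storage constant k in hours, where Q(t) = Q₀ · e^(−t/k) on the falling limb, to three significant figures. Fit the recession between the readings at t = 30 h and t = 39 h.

On the falling limb, Q drops from 68 to 30 m³/s between t = 30 h and t = 39 h (Δt = 9 h).
k = −Δt / ln(Q₂/Q₁) = −9 / ln(30/68) = 11.0 h.

k ≈ 11.0 h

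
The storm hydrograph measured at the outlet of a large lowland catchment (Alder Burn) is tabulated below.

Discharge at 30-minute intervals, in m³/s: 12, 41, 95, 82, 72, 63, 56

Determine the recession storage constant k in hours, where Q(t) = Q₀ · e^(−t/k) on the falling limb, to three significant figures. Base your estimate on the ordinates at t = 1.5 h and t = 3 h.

On the falling limb, Q drops from 82 to 56 m³/s between t = 1.5 h and t = 3 h (Δt = 1.5 h).
k = −Δt / ln(Q₂/Q₁) = −1.5 / ln(56/82) = 3.93 h.

k ≈ 3.93 h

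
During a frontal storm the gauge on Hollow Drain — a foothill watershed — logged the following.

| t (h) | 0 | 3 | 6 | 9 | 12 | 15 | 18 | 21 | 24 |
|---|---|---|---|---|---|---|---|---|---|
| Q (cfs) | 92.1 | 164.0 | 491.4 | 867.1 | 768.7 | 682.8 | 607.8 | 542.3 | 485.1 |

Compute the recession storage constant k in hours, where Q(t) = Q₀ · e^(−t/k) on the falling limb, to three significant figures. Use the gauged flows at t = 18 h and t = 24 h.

k ≈ 26.6 h

On the falling limb, Q drops from 607.8 to 485.1 cfs between t = 18 h and t = 24 h (Δt = 6 h).
k = −Δt / ln(Q₂/Q₁) = −6 / ln(485.1/607.8) = 26.6 h.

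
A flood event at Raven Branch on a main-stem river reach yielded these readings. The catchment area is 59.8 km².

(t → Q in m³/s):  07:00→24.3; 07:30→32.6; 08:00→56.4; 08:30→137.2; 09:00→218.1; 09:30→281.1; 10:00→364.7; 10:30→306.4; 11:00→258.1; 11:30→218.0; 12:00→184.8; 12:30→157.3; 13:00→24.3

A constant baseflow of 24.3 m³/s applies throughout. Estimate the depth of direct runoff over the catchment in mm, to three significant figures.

Direct runoff: 0.0, 8.3, 32.1, 112.9, 193.8, 256.8, 340.4, 282.1, 233.8, 193.7, 160.5, 133.0, 0.0 m³/s; ΣQ_DR = 1947 m³/s.
V = ΣQ_DR · Δt = 1947 × 1800 s = 3.505 × 10^6 m³.
Over A = 59.8 km², depth = V / A = 58.6 mm.

d ≈ 58.6 mm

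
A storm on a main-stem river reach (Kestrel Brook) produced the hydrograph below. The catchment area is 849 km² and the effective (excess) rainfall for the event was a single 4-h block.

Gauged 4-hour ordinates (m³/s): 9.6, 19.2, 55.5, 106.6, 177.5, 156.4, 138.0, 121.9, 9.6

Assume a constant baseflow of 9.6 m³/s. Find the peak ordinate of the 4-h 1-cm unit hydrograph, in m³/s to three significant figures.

U_p ≈ 140 m³/s

Direct runoff: 0.0, 9.6, 45.9, 97.0, 167.9, 146.8, 128.4, 112.3, 0.0 m³/s; ΣQ_DR = 707.9 m³/s, peak = 167.9 m³/s.
Runoff depth d = ΣQ_DR·Δt / A = 707.9 × 14400 / (849 km²) = 12.01 mm.
The 1-cm UH is the DRH scaled by (10 mm)/d, so U_p = 167.9 × 10/12.01 = 140 m³/s.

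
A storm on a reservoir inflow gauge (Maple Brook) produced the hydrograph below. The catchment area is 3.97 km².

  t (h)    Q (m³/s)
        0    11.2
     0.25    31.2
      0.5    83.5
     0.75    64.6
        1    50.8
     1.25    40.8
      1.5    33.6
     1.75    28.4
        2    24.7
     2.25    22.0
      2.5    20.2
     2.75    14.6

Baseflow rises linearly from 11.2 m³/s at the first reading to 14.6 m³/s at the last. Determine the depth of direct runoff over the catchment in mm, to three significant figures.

d ≈ 61.4 mm

Direct runoff: 0.00, 19.69, 71.68, 52.47, 38.36, 28.05, 20.55, 15.04, 11.03, 8.02, 5.91, 0.00 m³/s; ΣQ_DR = 270.8 m³/s.
V = ΣQ_DR · Δt = 270.8 × 900 s = 2.437 × 10^5 m³.
Over A = 3.97 km², depth = V / A = 61.4 mm.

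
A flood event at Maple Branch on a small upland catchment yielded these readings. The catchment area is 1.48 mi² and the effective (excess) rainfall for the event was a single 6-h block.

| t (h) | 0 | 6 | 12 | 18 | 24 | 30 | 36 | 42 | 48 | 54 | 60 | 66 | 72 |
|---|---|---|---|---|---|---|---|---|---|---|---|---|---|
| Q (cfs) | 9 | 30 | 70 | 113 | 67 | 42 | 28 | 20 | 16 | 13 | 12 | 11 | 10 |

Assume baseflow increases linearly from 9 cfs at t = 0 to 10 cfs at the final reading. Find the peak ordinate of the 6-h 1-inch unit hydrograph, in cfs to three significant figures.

U_p ≈ 52.0 cfs

Direct runoff: 0.00, 20.92, 60.83, 103.75, 57.67, 32.58, 18.50, 10.42, 6.33, 3.25, 2.17, 1.08, 0.00 cfs; ΣQ_DR = 317.5 cfs, peak = 103.75 cfs.
Runoff depth d = ΣQ_DR·Δt / A = 317.5 × 21600 / (1.48 mi²) = 1.995 in.
The 1-inch UH is the DRH scaled by (1 in)/d, so U_p = 103.75 × 1/1.995 = 52.0 cfs.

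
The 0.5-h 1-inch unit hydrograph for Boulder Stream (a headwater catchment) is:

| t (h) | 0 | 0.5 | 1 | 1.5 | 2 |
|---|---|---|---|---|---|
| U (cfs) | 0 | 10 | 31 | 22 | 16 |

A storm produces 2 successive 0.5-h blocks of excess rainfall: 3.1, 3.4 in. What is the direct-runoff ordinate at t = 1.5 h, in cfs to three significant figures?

Q ≈ 174 cfs

By discrete convolution, Q_j = Σ (P_i / 1 in) · U_{j−i}.
At t = 1.5 h (j=3): Q = (3.1/1)·22 + (3.4/1)·31 = 174 cfs.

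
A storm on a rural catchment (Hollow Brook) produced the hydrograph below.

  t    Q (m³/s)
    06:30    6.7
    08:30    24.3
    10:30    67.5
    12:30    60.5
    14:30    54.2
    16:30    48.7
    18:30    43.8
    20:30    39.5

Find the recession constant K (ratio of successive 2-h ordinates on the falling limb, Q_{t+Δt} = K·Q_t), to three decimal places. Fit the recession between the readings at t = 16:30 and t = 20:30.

Using the recession-limb readings at t = 16:30 and t = 20:30: Q falls from 48.7 to 39.5 m³/s over 2 intervals.
K = (Q₂/Q₁)^(1/2) = (39.5/48.7)^(1/2) = 0.901.

K ≈ 0.901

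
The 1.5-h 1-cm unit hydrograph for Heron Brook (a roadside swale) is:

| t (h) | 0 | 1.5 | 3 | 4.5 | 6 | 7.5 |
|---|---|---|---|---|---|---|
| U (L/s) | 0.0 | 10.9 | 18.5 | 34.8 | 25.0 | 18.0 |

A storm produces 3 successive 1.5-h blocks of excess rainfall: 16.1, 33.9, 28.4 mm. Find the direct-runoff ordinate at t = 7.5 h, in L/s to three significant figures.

By discrete convolution, Q_j = Σ (P_i / 10 mm) · U_{j−i}.
At t = 7.5 h (j=5): Q = (16.1/10)·18.0 + (33.9/10)·25.0 + (28.4/10)·34.8 = 213 L/s.

Q ≈ 213 L/s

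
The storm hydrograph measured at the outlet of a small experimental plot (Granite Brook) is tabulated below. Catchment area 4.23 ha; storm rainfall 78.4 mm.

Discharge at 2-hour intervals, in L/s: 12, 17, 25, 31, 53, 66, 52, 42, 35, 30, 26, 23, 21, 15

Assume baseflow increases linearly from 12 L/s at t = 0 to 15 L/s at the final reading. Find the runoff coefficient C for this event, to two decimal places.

C ≈ 0.56

ΣQ_DR = 259.0 L/s; V = ΣQ_DR·Δt = 1.865 × 10^6 L.
Runoff depth d = V / A = 44.09 mm.
C = d / P = 44.09 / 78.4 = 0.56.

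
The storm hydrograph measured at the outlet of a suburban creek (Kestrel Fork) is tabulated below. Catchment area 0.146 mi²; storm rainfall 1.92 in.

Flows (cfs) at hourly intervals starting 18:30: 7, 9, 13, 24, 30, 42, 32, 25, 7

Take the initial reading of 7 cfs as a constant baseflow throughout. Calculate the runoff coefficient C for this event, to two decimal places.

ΣQ_DR = 126.0 cfs; V = ΣQ_DR·Δt = 4.536 × 10^5 ft³.
Runoff depth d = V / A = 1.337 in.
C = d / P = 1.337 / 1.92 = 0.70.

C ≈ 0.70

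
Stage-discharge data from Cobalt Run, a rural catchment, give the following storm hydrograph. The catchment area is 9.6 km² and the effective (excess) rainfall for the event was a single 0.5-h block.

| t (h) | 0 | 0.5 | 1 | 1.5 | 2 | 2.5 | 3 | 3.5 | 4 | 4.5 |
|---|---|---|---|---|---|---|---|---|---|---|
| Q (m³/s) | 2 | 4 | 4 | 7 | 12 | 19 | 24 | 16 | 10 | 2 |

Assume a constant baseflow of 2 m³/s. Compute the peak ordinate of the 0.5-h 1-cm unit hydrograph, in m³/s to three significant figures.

U_p ≈ 14.7 m³/s

Direct runoff: 0.0, 2.0, 2.0, 5.0, 10.0, 17.0, 22.0, 14.0, 8.0, 0.0 m³/s; ΣQ_DR = 80.00 m³/s, peak = 22.0 m³/s.
Runoff depth d = ΣQ_DR·Δt / A = 80.00 × 1800 / (9.6 km²) = 15.00 mm.
The 1-cm UH is the DRH scaled by (10 mm)/d, so U_p = 22.0 × 10/15.00 = 14.7 m³/s.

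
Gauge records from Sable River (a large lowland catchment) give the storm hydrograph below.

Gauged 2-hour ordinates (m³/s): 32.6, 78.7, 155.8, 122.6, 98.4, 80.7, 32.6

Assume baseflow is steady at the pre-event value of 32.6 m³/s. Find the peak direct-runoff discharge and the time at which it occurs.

Subtracting baseflow gives direct-runoff ordinates: 0.0, 46.1, 123.2, 90.0, 65.8, 48.1, 0.0 m³/s.
The maximum is 123.2 m³/s, occurring at the reading for t = 4 h.

Q_p = 123.2 m³/s at t = 4 h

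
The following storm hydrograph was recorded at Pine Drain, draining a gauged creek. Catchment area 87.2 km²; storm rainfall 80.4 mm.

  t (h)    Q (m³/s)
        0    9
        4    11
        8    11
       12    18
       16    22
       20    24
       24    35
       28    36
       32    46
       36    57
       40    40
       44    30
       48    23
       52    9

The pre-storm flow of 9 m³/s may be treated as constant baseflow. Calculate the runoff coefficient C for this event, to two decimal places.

C ≈ 0.50

ΣQ_DR = 245.0 m³/s; V = ΣQ_DR·Δt = 3.528 × 10^6 m³.
Runoff depth d = V / A = 40.46 mm.
C = d / P = 40.46 / 80.4 = 0.50.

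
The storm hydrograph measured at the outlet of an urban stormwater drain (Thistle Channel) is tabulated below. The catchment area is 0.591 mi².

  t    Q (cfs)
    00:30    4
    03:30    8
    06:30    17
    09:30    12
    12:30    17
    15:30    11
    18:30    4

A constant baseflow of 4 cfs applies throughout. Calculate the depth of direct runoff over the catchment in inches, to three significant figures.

d ≈ 0.354 in

Direct runoff: 0.0, 4.0, 13.0, 8.0, 13.0, 7.0, 0.0 cfs; ΣQ_DR = 45.00 cfs.
V = ΣQ_DR · Δt = 45.00 × 10800 s = 4.860 × 10^5 ft³.
Over A = 0.591 mi², depth = V / A = 0.354 in.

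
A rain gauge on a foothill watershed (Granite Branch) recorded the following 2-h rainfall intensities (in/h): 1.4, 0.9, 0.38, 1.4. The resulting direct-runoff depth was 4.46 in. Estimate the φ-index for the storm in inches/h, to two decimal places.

φ ≈ 0.49 in/h

Only the 3 blocks with intensity above φ contribute runoff: 1.4, 0.9, 1.4 in/h.
Σ(I−φ)·Δt = d  ⇒  (1.4+0.9+1.4 − 3φ)·2 = 4.46
φ = (3.700 − 4.46/2) / 3 = 0.49 in/h.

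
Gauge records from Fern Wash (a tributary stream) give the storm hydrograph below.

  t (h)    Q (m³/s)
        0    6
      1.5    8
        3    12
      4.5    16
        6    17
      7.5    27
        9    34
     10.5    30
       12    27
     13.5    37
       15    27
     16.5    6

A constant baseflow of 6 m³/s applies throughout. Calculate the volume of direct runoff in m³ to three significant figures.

Direct-runoff ordinates (Q − Q_b): 0.0, 2.0, 6.0, 10.0, 11.0, 21.0, 28.0, 24.0, 21.0, 31.0, 21.0, 0.0 m³/s.
ΣQ_DR = 175.0 m³/s.
With Δt = 1.5 h = 5400 s, V = ΣQ_DR · Δt = 175.0 × 5400 = 9.45 × 10^5 m³.

V ≈ 9.45 × 10^5 m³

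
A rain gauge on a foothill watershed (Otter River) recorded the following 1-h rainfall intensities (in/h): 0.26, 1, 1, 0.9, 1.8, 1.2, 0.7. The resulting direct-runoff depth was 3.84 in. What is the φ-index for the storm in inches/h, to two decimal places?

φ ≈ 0.46 in/h

Only the 6 blocks with intensity above φ contribute runoff: 1, 1, 0.9, 1.8, 1.2, 0.7 in/h.
Σ(I−φ)·Δt = d  ⇒  (1+1+0.9+1.8+1.2+0.7 − 6φ)·1 = 3.84
φ = (6.600 − 3.84/1) / 6 = 0.46 in/h.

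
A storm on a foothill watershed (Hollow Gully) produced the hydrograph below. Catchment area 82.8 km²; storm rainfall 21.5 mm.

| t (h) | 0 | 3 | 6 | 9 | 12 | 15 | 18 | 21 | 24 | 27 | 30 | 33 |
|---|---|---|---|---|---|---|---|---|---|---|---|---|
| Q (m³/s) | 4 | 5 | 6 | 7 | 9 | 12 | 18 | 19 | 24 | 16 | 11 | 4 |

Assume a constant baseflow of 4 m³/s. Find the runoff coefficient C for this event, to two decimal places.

ΣQ_DR = 87.00 m³/s; V = ΣQ_DR·Δt = 9.396 × 10^5 m³.
Runoff depth d = V / A = 11.35 mm.
C = d / P = 11.35 / 21.5 = 0.53.

C ≈ 0.53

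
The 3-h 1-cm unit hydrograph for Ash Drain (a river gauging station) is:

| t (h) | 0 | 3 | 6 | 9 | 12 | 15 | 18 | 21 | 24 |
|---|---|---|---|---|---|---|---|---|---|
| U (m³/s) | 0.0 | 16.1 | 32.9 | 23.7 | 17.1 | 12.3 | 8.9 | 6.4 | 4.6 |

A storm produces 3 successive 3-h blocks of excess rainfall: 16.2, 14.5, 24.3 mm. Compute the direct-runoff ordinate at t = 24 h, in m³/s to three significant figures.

Q ≈ 38.4 m³/s

By discrete convolution, Q_j = Σ (P_i / 10 mm) · U_{j−i}.
At t = 24 h (j=8): Q = (16.2/10)·4.6 + (14.5/10)·6.4 + (24.3/10)·8.9 = 38.4 m³/s.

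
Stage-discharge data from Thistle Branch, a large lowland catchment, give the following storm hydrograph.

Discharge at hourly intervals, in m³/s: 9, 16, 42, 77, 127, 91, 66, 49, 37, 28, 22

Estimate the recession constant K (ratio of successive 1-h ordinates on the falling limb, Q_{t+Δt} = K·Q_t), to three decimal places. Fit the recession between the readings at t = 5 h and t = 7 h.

Using the recession-limb readings at t = 5 h and t = 7 h: Q falls from 91 to 49 m³/s over 2 intervals.
K = (Q₂/Q₁)^(1/2) = (49/91)^(1/2) = 0.734.

K ≈ 0.734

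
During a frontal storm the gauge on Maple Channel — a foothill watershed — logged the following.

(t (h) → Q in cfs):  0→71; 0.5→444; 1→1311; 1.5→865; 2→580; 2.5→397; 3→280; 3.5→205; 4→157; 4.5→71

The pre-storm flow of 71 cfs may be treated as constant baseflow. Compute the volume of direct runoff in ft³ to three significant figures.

V ≈ 6.61 × 10^6 ft³

Direct-runoff ordinates (Q − Q_b): 0.0, 373.0, 1240.0, 794.0, 509.0, 326.0, 209.0, 134.0, 86.0, 0.0 cfs.
ΣQ_DR = 3671 cfs.
With Δt = 0.5 h = 1800 s, V = ΣQ_DR · Δt = 3671 × 1800 = 6.61 × 10^6 ft³.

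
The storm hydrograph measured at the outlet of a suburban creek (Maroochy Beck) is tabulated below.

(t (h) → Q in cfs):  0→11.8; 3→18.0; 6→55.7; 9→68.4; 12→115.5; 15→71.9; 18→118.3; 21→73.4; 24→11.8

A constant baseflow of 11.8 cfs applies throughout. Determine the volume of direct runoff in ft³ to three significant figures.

Direct-runoff ordinates (Q − Q_b): 0.0, 6.2, 43.9, 56.6, 103.7, 60.1, 106.5, 61.6, 0.0 cfs.
ΣQ_DR = 438.6 cfs.
With Δt = 3 h = 10800 s, V = ΣQ_DR · Δt = 438.6 × 10800 = 4.74 × 10^6 ft³.

V ≈ 4.74 × 10^6 ft³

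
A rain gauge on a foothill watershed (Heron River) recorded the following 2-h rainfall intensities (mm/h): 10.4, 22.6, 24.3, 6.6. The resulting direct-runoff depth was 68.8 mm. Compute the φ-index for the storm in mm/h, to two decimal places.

Only the 3 blocks with intensity above φ contribute runoff: 10.4, 22.6, 24.3 mm/h.
Σ(I−φ)·Δt = d  ⇒  (10.4+22.6+24.3 − 3φ)·2 = 68.8
φ = (57.30 − 68.8/2) / 3 = 7.63 mm/h.

φ ≈ 7.63 mm/h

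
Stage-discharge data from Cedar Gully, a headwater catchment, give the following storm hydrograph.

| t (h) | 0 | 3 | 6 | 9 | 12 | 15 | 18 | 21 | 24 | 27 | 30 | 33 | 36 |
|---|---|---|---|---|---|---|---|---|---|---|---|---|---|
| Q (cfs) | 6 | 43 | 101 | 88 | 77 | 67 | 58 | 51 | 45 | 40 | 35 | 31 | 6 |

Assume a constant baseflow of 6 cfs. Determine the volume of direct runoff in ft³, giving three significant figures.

V ≈ 6.16 × 10^6 ft³

Direct-runoff ordinates (Q − Q_b): 0.0, 37.0, 95.0, 82.0, 71.0, 61.0, 52.0, 45.0, 39.0, 34.0, 29.0, 25.0, 0.0 cfs.
ΣQ_DR = 570.0 cfs.
With Δt = 3 h = 10800 s, V = ΣQ_DR · Δt = 570.0 × 10800 = 6.16 × 10^6 ft³.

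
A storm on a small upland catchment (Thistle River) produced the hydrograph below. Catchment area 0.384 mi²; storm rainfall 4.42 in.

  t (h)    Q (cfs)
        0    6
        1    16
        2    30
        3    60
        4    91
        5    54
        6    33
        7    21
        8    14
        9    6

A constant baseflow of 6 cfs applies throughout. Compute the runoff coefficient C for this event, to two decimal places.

ΣQ_DR = 271.0 cfs; V = ΣQ_DR·Δt = 9.756 × 10^5 ft³.
Runoff depth d = V / A = 1.094 in.
C = d / P = 1.094 / 4.42 = 0.25.

C ≈ 0.25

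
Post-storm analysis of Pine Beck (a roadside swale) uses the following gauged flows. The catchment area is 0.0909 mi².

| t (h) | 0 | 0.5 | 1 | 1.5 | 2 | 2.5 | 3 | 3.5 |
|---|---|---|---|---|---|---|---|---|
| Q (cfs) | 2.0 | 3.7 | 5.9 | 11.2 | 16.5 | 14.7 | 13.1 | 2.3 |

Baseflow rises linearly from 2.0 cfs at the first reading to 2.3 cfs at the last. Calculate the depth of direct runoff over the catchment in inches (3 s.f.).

d ≈ 0.445 in

Direct runoff: 0.00, 1.66, 3.81, 9.07, 14.33, 12.49, 10.84, 0.00 cfs; ΣQ_DR = 52.20 cfs.
V = ΣQ_DR · Δt = 52.20 × 1800 s = 93960 ft³.
Over A = 0.0909 mi², depth = V / A = 0.445 in.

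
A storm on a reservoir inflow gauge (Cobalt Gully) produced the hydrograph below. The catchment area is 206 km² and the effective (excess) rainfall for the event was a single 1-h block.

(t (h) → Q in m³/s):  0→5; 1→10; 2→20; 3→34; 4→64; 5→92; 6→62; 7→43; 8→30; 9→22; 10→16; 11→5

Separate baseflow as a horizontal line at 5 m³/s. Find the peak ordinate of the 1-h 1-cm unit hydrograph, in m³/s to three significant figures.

Direct runoff: 0.0, 5.0, 15.0, 29.0, 59.0, 87.0, 57.0, 38.0, 25.0, 17.0, 11.0, 0.0 m³/s; ΣQ_DR = 343.0 m³/s, peak = 87.0 m³/s.
Runoff depth d = ΣQ_DR·Δt / A = 343.0 × 3600 / (206 km²) = 5.994 mm.
The 1-cm UH is the DRH scaled by (10 mm)/d, so U_p = 87.0 × 10/5.994 = 145 m³/s.

U_p ≈ 145 m³/s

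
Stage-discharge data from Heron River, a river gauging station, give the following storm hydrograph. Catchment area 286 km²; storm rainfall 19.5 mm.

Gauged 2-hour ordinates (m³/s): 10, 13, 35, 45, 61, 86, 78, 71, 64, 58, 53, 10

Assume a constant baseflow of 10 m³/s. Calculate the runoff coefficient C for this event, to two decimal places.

ΣQ_DR = 464.0 m³/s; V = ΣQ_DR·Δt = 3.341 × 10^6 m³.
Runoff depth d = V / A = 11.68 mm.
C = d / P = 11.68 / 19.5 = 0.60.

C ≈ 0.60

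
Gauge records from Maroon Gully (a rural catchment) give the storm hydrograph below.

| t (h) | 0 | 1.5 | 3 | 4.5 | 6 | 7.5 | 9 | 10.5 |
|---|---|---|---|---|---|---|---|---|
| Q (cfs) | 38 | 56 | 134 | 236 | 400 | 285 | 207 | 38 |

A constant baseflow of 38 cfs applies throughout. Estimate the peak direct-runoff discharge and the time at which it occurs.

Subtracting baseflow gives direct-runoff ordinates: 0.0, 18.0, 96.0, 198.0, 362.0, 247.0, 169.0, 0.0 cfs.
The maximum is 362.0 cfs, occurring at the reading for t = 6 h.

Q_p = 362.0 cfs at t = 6 h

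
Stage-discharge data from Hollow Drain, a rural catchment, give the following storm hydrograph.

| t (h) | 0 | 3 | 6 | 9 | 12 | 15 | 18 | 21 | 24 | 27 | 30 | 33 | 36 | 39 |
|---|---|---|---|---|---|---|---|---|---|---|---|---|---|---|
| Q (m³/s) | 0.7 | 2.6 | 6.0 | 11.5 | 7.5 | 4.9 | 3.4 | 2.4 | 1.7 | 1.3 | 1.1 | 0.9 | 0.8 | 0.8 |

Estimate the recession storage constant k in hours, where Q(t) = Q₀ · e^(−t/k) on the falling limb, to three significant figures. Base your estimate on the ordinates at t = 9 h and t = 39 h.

On the falling limb, Q drops from 11.5 to 0.8 m³/s between t = 9 h and t = 39 h (Δt = 30 h).
k = −Δt / ln(Q₂/Q₁) = −30 / ln(0.8/11.5) = 11.3 h.

k ≈ 11.3 h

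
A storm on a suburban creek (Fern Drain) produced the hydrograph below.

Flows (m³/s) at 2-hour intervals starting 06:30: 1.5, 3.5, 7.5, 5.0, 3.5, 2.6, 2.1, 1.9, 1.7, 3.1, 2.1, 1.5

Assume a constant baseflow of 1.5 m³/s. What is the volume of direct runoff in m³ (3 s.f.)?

V ≈ 1.30 × 10^5 m³

Direct-runoff ordinates (Q − Q_b): 0.0, 2.0, 6.0, 3.5, 2.0, 1.1, 0.6, 0.4, 0.2, 1.6, 0.6, 0.0 m³/s.
ΣQ_DR = 18.00 m³/s.
With Δt = 2 h = 7200 s, V = ΣQ_DR · Δt = 18.00 × 7200 = 1.30 × 10^5 m³.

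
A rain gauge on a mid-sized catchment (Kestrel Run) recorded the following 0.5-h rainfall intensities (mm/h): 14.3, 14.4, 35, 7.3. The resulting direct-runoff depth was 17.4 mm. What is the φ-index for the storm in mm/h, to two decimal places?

Only the 3 blocks with intensity above φ contribute runoff: 14.3, 14.4, 35 mm/h.
Σ(I−φ)·Δt = d  ⇒  (14.3+14.4+35 − 3φ)·0.5 = 17.4
φ = (63.70 − 17.4/0.5) / 3 = 9.63 mm/h.

φ ≈ 9.63 mm/h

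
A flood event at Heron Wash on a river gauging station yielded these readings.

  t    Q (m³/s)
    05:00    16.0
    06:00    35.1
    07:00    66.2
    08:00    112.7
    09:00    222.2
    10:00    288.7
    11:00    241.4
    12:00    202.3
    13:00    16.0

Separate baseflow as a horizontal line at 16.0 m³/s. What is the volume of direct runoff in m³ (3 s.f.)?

Direct-runoff ordinates (Q − Q_b): 0.0, 19.1, 50.2, 96.7, 206.2, 272.7, 225.4, 186.3, 0.0 m³/s.
ΣQ_DR = 1057 m³/s.
With Δt = 1 h = 3600 s, V = ΣQ_DR · Δt = 1057 × 3600 = 3.80 × 10^6 m³.

V ≈ 3.80 × 10^6 m³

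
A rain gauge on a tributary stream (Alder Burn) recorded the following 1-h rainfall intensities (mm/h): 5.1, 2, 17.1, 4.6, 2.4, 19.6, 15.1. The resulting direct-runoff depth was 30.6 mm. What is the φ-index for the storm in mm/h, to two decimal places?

φ ≈ 7.07 mm/h

Only the 3 blocks with intensity above φ contribute runoff: 17.1, 19.6, 15.1 mm/h.
Σ(I−φ)·Δt = d  ⇒  (17.1+19.6+15.1 − 3φ)·1 = 30.6
φ = (51.80 − 30.6/1) / 3 = 7.07 mm/h.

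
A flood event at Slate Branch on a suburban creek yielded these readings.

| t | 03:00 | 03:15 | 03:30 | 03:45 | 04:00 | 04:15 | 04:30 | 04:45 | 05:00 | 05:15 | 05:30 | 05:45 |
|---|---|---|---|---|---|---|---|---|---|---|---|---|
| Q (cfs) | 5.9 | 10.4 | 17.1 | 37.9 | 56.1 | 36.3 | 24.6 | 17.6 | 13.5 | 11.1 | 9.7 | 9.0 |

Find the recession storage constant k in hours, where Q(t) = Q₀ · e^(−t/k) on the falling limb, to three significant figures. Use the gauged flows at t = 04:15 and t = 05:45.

k ≈ 1.08 h

On the falling limb, Q drops from 36.3 to 9.0 cfs between t = 04:15 and t = 05:45 (Δt = 1.5 h).
k = −Δt / ln(Q₂/Q₁) = −1.5 / ln(9.0/36.3) = 1.08 h.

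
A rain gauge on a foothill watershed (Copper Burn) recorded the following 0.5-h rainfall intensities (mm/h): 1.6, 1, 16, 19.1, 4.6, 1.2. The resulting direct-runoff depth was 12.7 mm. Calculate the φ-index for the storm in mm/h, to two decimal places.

Only the 2 blocks with intensity above φ contribute runoff: 16, 19.1 mm/h.
Σ(I−φ)·Δt = d  ⇒  (16+19.1 − 2φ)·0.5 = 12.7
φ = (35.10 − 12.7/0.5) / 2 = 4.85 mm/h.

φ ≈ 4.85 mm/h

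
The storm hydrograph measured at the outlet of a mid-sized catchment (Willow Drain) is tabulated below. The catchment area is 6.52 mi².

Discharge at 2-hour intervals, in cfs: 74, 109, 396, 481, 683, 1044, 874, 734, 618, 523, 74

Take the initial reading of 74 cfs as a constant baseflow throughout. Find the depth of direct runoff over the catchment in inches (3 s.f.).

d ≈ 2.28 in

Direct runoff: 0.0, 35.0, 322.0, 407.0, 609.0, 970.0, 800.0, 660.0, 544.0, 449.0, 0.0 cfs; ΣQ_DR = 4796 cfs.
V = ΣQ_DR · Δt = 4796 × 7200 s = 3.453 × 10^7 ft³.
Over A = 6.52 mi², depth = V / A = 2.28 in.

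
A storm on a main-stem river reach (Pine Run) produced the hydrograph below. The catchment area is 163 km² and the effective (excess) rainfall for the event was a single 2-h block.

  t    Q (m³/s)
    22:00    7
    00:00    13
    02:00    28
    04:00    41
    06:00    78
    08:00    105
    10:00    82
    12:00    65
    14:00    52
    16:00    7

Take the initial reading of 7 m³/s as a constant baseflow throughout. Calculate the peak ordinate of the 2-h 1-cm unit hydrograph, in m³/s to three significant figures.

Direct runoff: 0.0, 6.0, 21.0, 34.0, 71.0, 98.0, 75.0, 58.0, 45.0, 0.0 m³/s; ΣQ_DR = 408.0 m³/s, peak = 98.0 m³/s.
Runoff depth d = ΣQ_DR·Δt / A = 408.0 × 7200 / (163 km²) = 18.02 mm.
The 1-cm UH is the DRH scaled by (10 mm)/d, so U_p = 98.0 × 10/18.02 = 54.4 m³/s.

U_p ≈ 54.4 m³/s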